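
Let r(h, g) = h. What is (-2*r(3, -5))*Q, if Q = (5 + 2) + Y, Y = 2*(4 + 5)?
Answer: -150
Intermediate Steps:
Y = 18 (Y = 2*9 = 18)
Q = 25 (Q = (5 + 2) + 18 = 7 + 18 = 25)
(-2*r(3, -5))*Q = -2*3*25 = -6*25 = -150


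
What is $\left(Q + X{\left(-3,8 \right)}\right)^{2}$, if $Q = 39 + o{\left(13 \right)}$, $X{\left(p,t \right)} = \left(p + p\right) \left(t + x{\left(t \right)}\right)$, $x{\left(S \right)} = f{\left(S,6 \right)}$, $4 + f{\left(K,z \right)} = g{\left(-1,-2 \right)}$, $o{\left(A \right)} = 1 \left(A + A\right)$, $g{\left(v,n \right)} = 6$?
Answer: $25$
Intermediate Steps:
$o{\left(A \right)} = 2 A$ ($o{\left(A \right)} = 1 \cdot 2 A = 2 A$)
$f{\left(K,z \right)} = 2$ ($f{\left(K,z \right)} = -4 + 6 = 2$)
$x{\left(S \right)} = 2$
$X{\left(p,t \right)} = 2 p \left(2 + t\right)$ ($X{\left(p,t \right)} = \left(p + p\right) \left(t + 2\right) = 2 p \left(2 + t\right)$)
$Q = 65$ ($Q = 39 + 2 \cdot 13 = 39 + 26 = 65$)
$\left(Q + X{\left(-3,8 \right)}\right)^{2} = \left(65 + 2 \left(-3\right) \left(2 + 8\right)\right)^{2} = \left(65 + 2 \left(-3\right) 10\right)^{2} = \left(65 - 60\right)^{2} = 5^{2} = 25$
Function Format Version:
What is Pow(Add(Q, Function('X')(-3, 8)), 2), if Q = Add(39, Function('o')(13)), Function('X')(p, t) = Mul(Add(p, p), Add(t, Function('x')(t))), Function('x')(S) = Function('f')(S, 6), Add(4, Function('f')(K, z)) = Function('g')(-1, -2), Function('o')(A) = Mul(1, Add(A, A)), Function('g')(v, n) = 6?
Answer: 25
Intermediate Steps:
Function('o')(A) = Mul(2, A) (Function('o')(A) = Mul(1, Mul(2, A)) = Mul(2, A))
Function('f')(K, z) = 2 (Function('f')(K, z) = Add(-4, 6) = 2)
Function('x')(S) = 2
Function('X')(p, t) = Mul(2, p, Add(2, t)) (Function('X')(p, t) = Mul(Add(p, p), Add(t, 2)) = Mul(Mul(2, p), Add(2, t)) = Mul(2, p, Add(2, t)))
Q = 65 (Q = Add(39, Mul(2, 13)) = Add(39, 26) = 65)
Pow(Add(Q, Function('X')(-3, 8)), 2) = Pow(Add(65, Mul(2, -3, Add(2, 8))), 2) = Pow(Add(65, Mul(2, -3, 10)), 2) = Pow(Add(65, -60), 2) = Pow(5, 2) = 25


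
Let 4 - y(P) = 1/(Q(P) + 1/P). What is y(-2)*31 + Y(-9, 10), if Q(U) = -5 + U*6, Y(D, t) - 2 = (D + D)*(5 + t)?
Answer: -4978/35 ≈ -142.23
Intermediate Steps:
Y(D, t) = 2 + 2*D*(5 + t) (Y(D, t) = 2 + (D + D)*(5 + t) = 2 + (2*D)*(5 + t) = 2 + 2*D*(5 + t))
Q(U) = -5 + 6*U
y(P) = 4 - 1/(-5 + 1/P + 6*P) (y(P) = 4 - 1/((-5 + 6*P) + 1/P) = 4 - 1/(-5 + 1/P + 6*P))
y(-2)*31 + Y(-9, 10) = ((4 - 1*(-2) + 4*(-2)*(-5 + 6*(-2)))/(1 - 2*(-5 + 6*(-2))))*31 + (2 + 10*(-9) + 2*(-9)*10) = ((4 + 2 + 4*(-2)*(-5 - 12))/(1 - 2*(-5 - 12)))*31 + (2 - 90 - 180) = ((4 + 2 + 4*(-2)*(-17))/(1 - 2*(-17)))*31 - 268 = ((4 + 2 + 136)/(1 + 34))*31 - 268 = (142/35)*31 - 268 = 4402/35 - 268 = -4978/35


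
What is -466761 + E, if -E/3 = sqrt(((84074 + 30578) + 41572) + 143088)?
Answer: -466761 - 12*sqrt(18707) ≈ -4.6840e+5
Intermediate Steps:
E = -12*sqrt(18707) (E = -3*sqrt(((84074 + 30578) + 41572) + 143088) = -3*sqrt((114652 + 41572) + 143088) = -3*sqrt(156224 + 143088) = -12*sqrt(18707) ≈ -1641.3)
-466761 + E = -466761 - 12*sqrt(18707)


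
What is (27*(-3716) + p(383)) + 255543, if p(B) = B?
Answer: 155594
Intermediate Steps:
(27*(-3716) + p(383)) + 255543 = (27*(-3716) + 383) + 255543 = (-100332 + 383) + 255543 = -99949 + 255543 = 155594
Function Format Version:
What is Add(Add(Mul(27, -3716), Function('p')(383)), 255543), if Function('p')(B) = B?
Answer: 155594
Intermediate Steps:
Add(Add(Mul(27, -3716), Function('p')(383)), 255543) = Add(Add(Mul(27, -3716), 383), 255543) = Add(Add(-100332, 383), 255543) = Add(-99949, 255543) = 155594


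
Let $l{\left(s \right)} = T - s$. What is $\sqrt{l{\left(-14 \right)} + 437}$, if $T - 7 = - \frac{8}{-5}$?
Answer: $\frac{\sqrt{11490}}{5} \approx 21.438$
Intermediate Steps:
$T = \frac{43}{5}$ ($T = 7 - \frac{8}{-5} = 7 - - \frac{8}{5} = 7 + \frac{8}{5} = \frac{43}{5} \approx 8.6$)
$l{\left(s \right)} = \frac{43}{5} - s$
$\sqrt{l{\left(-14 \right)} + 437} = \sqrt{\left(\frac{43}{5} - -14\right) + 437} = \sqrt{\left(\frac{43}{5} + 14\right) + 437} = \sqrt{\frac{113}{5} + 437} = \sqrt{\frac{2298}{5}} = \frac{\sqrt{11490}}{5}$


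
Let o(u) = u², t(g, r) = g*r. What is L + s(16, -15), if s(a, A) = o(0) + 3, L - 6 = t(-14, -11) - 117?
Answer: 46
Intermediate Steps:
L = 43 (L = 6 + (-14*(-11) - 117) = 6 + (154 - 117) = 6 + 37 = 43)
s(a, A) = 3 (s(a, A) = 0² + 3 = 0 + 3 = 3)
L + s(16, -15) = 43 + 3 = 46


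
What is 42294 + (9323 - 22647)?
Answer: 28970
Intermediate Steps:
42294 + (9323 - 22647) = 42294 - 13324 = 28970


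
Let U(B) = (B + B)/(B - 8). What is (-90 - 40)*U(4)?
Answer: 260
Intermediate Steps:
U(B) = 2*B/(-8 + B) (U(B) = (2*B)/(-8 + B) = 2*B/(-8 + B))
(-90 - 40)*U(4) = (-90 - 40)*(2*4/(-8 + 4)) = -260*4/(-4) = -260*4*(-1)/4 = -130*(-2) = 260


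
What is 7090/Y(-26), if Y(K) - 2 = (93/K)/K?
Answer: 958568/289 ≈ 3316.8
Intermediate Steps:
Y(K) = 2 + 93/K**2 (Y(K) = 2 + (93/K)/K = 2 + 93/K**2)
7090/Y(-26) = 7090/(2 + 93/(-26)**2) = 7090/(2 + 93*(1/676)) = 7090/(2 + 93/676) = 7090/(1445/676) = 7090*(676/1445) = 958568/289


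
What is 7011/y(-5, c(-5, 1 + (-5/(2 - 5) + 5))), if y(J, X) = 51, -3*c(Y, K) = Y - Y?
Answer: 2337/17 ≈ 137.47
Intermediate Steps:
c(Y, K) = 0 (c(Y, K) = -(Y - Y)/3 = -1/3*0 = 0)
7011/y(-5, c(-5, 1 + (-5/(2 - 5) + 5))) = 7011/51 = 7011*(1/51) = 2337/17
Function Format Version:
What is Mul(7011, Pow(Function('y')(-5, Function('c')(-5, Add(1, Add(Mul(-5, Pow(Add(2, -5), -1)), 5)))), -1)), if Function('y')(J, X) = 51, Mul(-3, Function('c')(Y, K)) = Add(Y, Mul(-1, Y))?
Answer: Rational(2337, 17) ≈ 137.47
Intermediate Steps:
Function('c')(Y, K) = 0 (Function('c')(Y, K) = Mul(Rational(-1, 3), Add(Y, Mul(-1, Y))) = Mul(Rational(-1, 3), 0) = 0)
Mul(7011, Pow(Function('y')(-5, Function('c')(-5, Add(1, Add(Mul(-5, Pow(Add(2, -5), -1)), 5)))), -1)) = Mul(7011, Pow(51, -1)) = Mul(7011, Rational(1, 51)) = Rational(2337, 17)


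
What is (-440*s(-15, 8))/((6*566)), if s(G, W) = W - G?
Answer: -2530/849 ≈ -2.9800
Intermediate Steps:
(-440*s(-15, 8))/((6*566)) = (-440*(8 - 1*(-15)))/((6*566)) = -440*(8 + 15)/3396 = -440*23*(1/3396) = -10120*1/3396 = -2530/849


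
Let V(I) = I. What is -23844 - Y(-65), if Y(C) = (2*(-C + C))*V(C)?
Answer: -23844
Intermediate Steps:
Y(C) = 0 (Y(C) = (2*(-C + C))*C = (2*0)*C = 0*C = 0)
-23844 - Y(-65) = -23844 - 1*0 = -23844 + 0 = -23844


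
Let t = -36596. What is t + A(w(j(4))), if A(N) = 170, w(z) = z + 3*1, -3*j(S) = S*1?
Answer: -36426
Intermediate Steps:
j(S) = -S/3
w(z) = 3 + z (w(z) = z + 3 = 3 + z)
t + A(w(j(4))) = -36596 + 170 = -36426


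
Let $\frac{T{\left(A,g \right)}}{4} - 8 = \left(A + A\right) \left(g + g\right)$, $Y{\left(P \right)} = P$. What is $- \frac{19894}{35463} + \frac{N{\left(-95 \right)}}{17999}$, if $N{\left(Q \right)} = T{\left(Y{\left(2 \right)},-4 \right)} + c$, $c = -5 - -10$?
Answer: $- \frac{361299239}{638298537} \approx -0.56604$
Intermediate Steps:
$T{\left(A,g \right)} = 32 + 16 A g$ ($T{\left(A,g \right)} = 32 + 4 \left(A + A\right) \left(g + g\right) = 32 + 4 \cdot 2 A 2 g = 32 + 4 \cdot 4 A g = 32 + 16 A g$)
$c = 5$ ($c = -5 + 10 = 5$)
$N{\left(Q \right)} = -91$ ($N{\left(Q \right)} = \left(32 + 16 \cdot 2 \left(-4\right)\right) + 5 = \left(32 - 128\right) + 5 = -96 + 5 = -91$)
$- \frac{19894}{35463} + \frac{N{\left(-95 \right)}}{17999} = - \frac{19894}{35463} - \frac{91}{17999} = - \frac{361299239}{638298537}$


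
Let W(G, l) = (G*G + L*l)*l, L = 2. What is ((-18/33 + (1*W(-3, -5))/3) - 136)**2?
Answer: 19811401/1089 ≈ 18192.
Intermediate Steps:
W(G, l) = l*(G**2 + 2*l) (W(G, l) = (G*G + 2*l)*l = (G**2 + 2*l)*l = l*(G**2 + 2*l))
((-18/33 + (1*W(-3, -5))/3) - 136)**2 = ((-18/33 + (1*(-5*((-3)**2 + 2*(-5))))/3) - 136)**2 = ((-18*1/33 + (1*(-5*(9 - 10)))*(1/3)) - 136)**2 = ((-6/11 + (1*(-5*(-1)))*(1/3)) - 136)**2 = ((-6/11 + (1*5)*(1/3)) - 136)**2 = ((-6/11 + 5*(1/3)) - 136)**2 = ((-6/11 + 5/3) - 136)**2 = (37/33 - 136)**2 = (-4451/33)**2 = 19811401/1089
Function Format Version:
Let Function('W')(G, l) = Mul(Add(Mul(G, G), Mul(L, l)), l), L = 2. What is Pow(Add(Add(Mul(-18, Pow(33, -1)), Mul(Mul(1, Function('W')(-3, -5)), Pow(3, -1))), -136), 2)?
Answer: Rational(19811401, 1089) ≈ 18192.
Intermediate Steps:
Function('W')(G, l) = Mul(l, Add(Pow(G, 2), Mul(2, l))) (Function('W')(G, l) = Mul(Add(Mul(G, G), Mul(2, l)), l) = Mul(Add(Pow(G, 2), Mul(2, l)), l) = Mul(l, Add(Pow(G, 2), Mul(2, l))))
Pow(Add(Add(Mul(-18, Pow(33, -1)), Mul(Mul(1, Function('W')(-3, -5)), Pow(3, -1))), -136), 2) = Pow(Add(Add(Mul(-18, Pow(33, -1)), Mul(Mul(1, Mul(-5, Add(Pow(-3, 2), Mul(2, -5)))), Pow(3, -1))), -136), 2) = Pow(Add(Add(Mul(-18, Rational(1, 33)), Mul(Mul(1, Mul(-5, Add(9, -10))), Rational(1, 3))), -136), 2) = Pow(Add(Add(Rational(-6, 11), Mul(Mul(1, Mul(-5, -1)), Rational(1, 3))), -136), 2) = Pow(Add(Add(Rational(-6, 11), Mul(Mul(1, 5), Rational(1, 3))), -136), 2) = Pow(Add(Add(Rational(-6, 11), Mul(5, Rational(1, 3))), -136), 2) = Pow(Add(Add(Rational(-6, 11), Rational(5, 3)), -136), 2) = Pow(Add(Rational(37, 33), -136), 2) = Pow(Rational(-4451, 33), 2) = Rational(19811401, 1089)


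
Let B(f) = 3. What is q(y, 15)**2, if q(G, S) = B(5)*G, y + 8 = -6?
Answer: 1764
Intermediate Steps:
y = -14 (y = -8 - 6 = -14)
q(G, S) = 3*G
q(y, 15)**2 = (3*(-14))**2 = (-42)**2 = 1764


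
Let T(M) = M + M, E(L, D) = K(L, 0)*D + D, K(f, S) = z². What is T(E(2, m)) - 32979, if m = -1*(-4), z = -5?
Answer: -32771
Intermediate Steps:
m = 4
K(f, S) = 25 (K(f, S) = (-5)² = 25)
E(L, D) = 26*D (E(L, D) = 25*D + D = 26*D)
T(M) = 2*M
T(E(2, m)) - 32979 = 2*(26*4) - 32979 = 2*104 - 32979 = 208 - 32979 = -32771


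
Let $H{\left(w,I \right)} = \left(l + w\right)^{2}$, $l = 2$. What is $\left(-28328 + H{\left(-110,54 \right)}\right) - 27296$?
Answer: $-43960$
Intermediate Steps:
$H{\left(w,I \right)} = \left(2 + w\right)^{2}$
$\left(-28328 + H{\left(-110,54 \right)}\right) - 27296 = \left(-28328 + \left(2 - 110\right)^{2}\right) - 27296 = \left(-28328 + \left(-108\right)^{2}\right) - 27296 = \left(-28328 + 11664\right) - 27296 = -16664 - 27296 = -43960$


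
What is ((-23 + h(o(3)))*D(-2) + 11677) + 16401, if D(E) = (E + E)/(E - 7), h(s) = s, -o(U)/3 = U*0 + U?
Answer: 252574/9 ≈ 28064.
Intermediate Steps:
o(U) = -3*U (o(U) = -3*(U*0 + U) = -3*(0 + U) = -3*U)
D(E) = 2*E/(-7 + E) (D(E) = (2*E)/(-7 + E) = 2*E/(-7 + E))
((-23 + h(o(3)))*D(-2) + 11677) + 16401 = ((-23 - 3*3)*(2*(-2)/(-7 - 2)) + 11677) + 16401 = ((-23 - 9)*(2*(-2)/(-9)) + 11677) + 16401 = (-64*(-2)*(-1)/9 + 11677) + 16401 = (-32*4/9 + 11677) + 16401 = (-128/9 + 11677) + 16401 = 104965/9 + 16401 = 252574/9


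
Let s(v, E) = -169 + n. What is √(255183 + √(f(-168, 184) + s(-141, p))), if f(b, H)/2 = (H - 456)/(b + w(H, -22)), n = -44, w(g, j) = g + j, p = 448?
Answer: √(2296647 + 3*I*√1101)/3 ≈ 505.16 + 0.010948*I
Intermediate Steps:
f(b, H) = 2*(-456 + H)/(-22 + H + b) (f(b, H) = 2*((H - 456)/(b + (H - 22))) = 2*((-456 + H)/(b + (-22 + H))) = 2*((-456 + H)/(-22 + H + b)) = 2*(-456 + H)/(-22 + H + b))
s(v, E) = -213 (s(v, E) = -169 - 44 = -213)
√(255183 + √(f(-168, 184) + s(-141, p))) = √(255183 + √(2*(-456 + 184)/(-22 + 184 - 168) - 213)) = √(255183 + √(2*(-272)/(-6) - 213)) = √(255183 + √(2*(-⅙)*(-272) - 213)) = √(255183 + √(272/3 - 213)) = √(255183 + √(-367/3)) = √(255183 + I*√1101/3)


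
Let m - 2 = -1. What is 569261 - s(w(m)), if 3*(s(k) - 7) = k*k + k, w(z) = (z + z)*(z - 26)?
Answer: 1705312/3 ≈ 5.6844e+5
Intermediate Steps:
m = 1 (m = 2 - 1 = 1)
w(z) = 2*z*(-26 + z) (w(z) = (2*z)*(-26 + z) = 2*z*(-26 + z))
s(k) = 7 + k/3 + k²/3 (s(k) = 7 + (k*k + k)/3 = 7 + (k² + k)/3 = 7 + (k + k²)/3 = 7 + (k/3 + k²/3) = 7 + k/3 + k²/3)
569261 - s(w(m)) = 569261 - (7 + (2*1*(-26 + 1))/3 + (2*1*(-26 + 1))²/3) = 569261 - (7 + (2*1*(-25))/3 + (2*1*(-25))²/3) = 569261 - (7 + (⅓)*(-50) + (⅓)*(-50)²) = 569261 - (7 - 50/3 + (⅓)*2500) = 569261 - (7 - 50/3 + 2500/3) = 569261 - 1*2471/3 = 569261 - 2471/3 = 1705312/3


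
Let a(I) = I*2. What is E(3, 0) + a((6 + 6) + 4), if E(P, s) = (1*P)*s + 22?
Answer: 54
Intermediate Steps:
E(P, s) = 22 + P*s (E(P, s) = P*s + 22 = 22 + P*s)
a(I) = 2*I
E(3, 0) + a((6 + 6) + 4) = (22 + 3*0) + 2*((6 + 6) + 4) = (22 + 0) + 2*(12 + 4) = 22 + 2*16 = 22 + 32 = 54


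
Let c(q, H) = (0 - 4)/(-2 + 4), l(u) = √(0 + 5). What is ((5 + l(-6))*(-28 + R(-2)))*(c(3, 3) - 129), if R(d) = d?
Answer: 19650 + 3930*√5 ≈ 28438.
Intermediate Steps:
l(u) = √5
c(q, H) = -2 (c(q, H) = -4/2 = -4*½ = -2)
((5 + l(-6))*(-28 + R(-2)))*(c(3, 3) - 129) = ((5 + √5)*(-28 - 2))*(-2 - 129) = ((5 + √5)*(-30))*(-131) = (-150 - 30*√5)*(-131) = 19650 + 3930*√5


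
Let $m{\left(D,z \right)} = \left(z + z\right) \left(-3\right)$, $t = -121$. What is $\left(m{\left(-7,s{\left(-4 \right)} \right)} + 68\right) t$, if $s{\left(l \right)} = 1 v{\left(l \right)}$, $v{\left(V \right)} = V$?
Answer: $-11132$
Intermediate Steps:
$s{\left(l \right)} = l$ ($s{\left(l \right)} = 1 l = l$)
$m{\left(D,z \right)} = - 6 z$ ($m{\left(D,z \right)} = 2 z \left(-3\right) = - 6 z$)
$\left(m{\left(-7,s{\left(-4 \right)} \right)} + 68\right) t = \left(\left(-6\right) \left(-4\right) + 68\right) \left(-121\right) = \left(24 + 68\right) \left(-121\right) = 92 \left(-121\right) = -11132$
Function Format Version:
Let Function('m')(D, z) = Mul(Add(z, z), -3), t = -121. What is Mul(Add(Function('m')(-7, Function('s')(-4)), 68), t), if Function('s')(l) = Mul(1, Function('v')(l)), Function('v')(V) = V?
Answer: -11132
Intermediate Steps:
Function('s')(l) = l (Function('s')(l) = Mul(1, l) = l)
Function('m')(D, z) = Mul(-6, z) (Function('m')(D, z) = Mul(Mul(2, z), -3) = Mul(-6, z))
Mul(Add(Function('m')(-7, Function('s')(-4)), 68), t) = Mul(Add(Mul(-6, -4), 68), -121) = Mul(Add(24, 68), -121) = Mul(92, -121) = -11132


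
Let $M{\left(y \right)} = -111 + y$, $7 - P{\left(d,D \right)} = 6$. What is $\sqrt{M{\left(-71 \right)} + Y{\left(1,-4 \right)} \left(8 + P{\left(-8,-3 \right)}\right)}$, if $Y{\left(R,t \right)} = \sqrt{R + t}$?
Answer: $\sqrt{-182 + 9 i \sqrt{3}} \approx 0.57722 + 13.503 i$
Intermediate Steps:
$P{\left(d,D \right)} = 1$ ($P{\left(d,D \right)} = 7 - 6 = 1$)
$\sqrt{M{\left(-71 \right)} + Y{\left(1,-4 \right)} \left(8 + P{\left(-8,-3 \right)}\right)} = \sqrt{\left(-111 - 71\right) + \sqrt{1 - 4} \left(8 + 1\right)} = \sqrt{-182 + \sqrt{-3} \cdot 9} = \sqrt{-182 + i \sqrt{3} \cdot 9} = \sqrt{-182 + 9 i \sqrt{3}}$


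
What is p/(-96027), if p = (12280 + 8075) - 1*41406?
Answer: 7017/32009 ≈ 0.21922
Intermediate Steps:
p = -21051 (p = 20355 - 41406 = -21051)
p/(-96027) = -21051/(-96027) = -21051*(-1/96027) = 7017/32009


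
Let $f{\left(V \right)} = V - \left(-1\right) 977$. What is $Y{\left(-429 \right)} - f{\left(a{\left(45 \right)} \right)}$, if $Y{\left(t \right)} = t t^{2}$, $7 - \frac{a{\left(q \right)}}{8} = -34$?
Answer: $-78954894$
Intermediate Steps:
$a{\left(q \right)} = 328$ ($a{\left(q \right)} = 56 - -272 = 56 + 272 = 328$)
$f{\left(V \right)} = 977 + V$ ($f{\left(V \right)} = V - -977 = V + 977 = 977 + V$)
$Y{\left(t \right)} = t^{3}$
$Y{\left(-429 \right)} - f{\left(a{\left(45 \right)} \right)} = \left(-429\right)^{3} - \left(977 + 328\right) = -78953589 - 1305 = -78954894$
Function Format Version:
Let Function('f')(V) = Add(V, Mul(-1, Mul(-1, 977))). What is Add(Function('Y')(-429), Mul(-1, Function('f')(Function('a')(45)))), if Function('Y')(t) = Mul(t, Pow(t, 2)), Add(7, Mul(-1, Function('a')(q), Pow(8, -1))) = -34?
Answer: -78954894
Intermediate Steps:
Function('a')(q) = 328 (Function('a')(q) = Add(56, Mul(-8, -34)) = Add(56, 272) = 328)
Function('f')(V) = Add(977, V) (Function('f')(V) = Add(V, Mul(-1, -977)) = Add(V, 977) = Add(977, V))
Function('Y')(t) = Pow(t, 3)
Add(Function('Y')(-429), Mul(-1, Function('f')(Function('a')(45)))) = Add(Pow(-429, 3), Mul(-1, Add(977, 328))) = Add(-78953589, Mul(-1, 1305)) = Add(-78953589, -1305) = -78954894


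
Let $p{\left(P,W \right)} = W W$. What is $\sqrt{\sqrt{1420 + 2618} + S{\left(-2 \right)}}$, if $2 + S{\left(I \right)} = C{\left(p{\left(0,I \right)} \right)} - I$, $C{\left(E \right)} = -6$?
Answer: $\sqrt{-6 + \sqrt{4038}} \approx 7.5859$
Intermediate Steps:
$p{\left(P,W \right)} = W^{2}$
$S{\left(I \right)} = -8 - I$ ($S{\left(I \right)} = -2 - \left(6 + I\right) = -8 - I$)
$\sqrt{\sqrt{1420 + 2618} + S{\left(-2 \right)}} = \sqrt{\sqrt{1420 + 2618} - 6} = \sqrt{\sqrt{4038} + \left(-8 + 2\right)} = \sqrt{\sqrt{4038} - 6} = \sqrt{-6 + \sqrt{4038}}$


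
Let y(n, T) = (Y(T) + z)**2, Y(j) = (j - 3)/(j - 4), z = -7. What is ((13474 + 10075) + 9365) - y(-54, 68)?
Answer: 134669055/4096 ≈ 32878.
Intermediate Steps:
Y(j) = (-3 + j)/(-4 + j)
y(n, T) = (-7 + (-3 + T)/(-4 + T))**2 (y(n, T) = ((-3 + T)/(-4 + T) - 7)**2 = (-7 + (-3 + T)/(-4 + T))**2)
((13474 + 10075) + 9365) - y(-54, 68) = ((13474 + 10075) + 9365) - (-25 + 6*68)**2/(-4 + 68)**2 = (23549 + 9365) - (-25 + 408)**2/64**2 = 32914 - 383**2/4096 = 32914 - 146689/4096 = 134669055/4096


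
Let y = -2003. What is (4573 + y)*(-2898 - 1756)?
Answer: -11960780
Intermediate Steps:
(4573 + y)*(-2898 - 1756) = (4573 - 2003)*(-2898 - 1756) = 2570*(-4654) = -11960780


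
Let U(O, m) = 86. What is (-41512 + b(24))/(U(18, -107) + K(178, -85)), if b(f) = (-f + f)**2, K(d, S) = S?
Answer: -41512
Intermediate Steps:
b(f) = 0 (b(f) = 0**2 = 0)
(-41512 + b(24))/(U(18, -107) + K(178, -85)) = (-41512 + 0)/(86 - 85) = -41512/1 = -41512*1 = -41512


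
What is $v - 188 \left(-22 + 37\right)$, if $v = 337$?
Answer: $-2483$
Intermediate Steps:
$v - 188 \left(-22 + 37\right) = 337 - 188 \left(-22 + 37\right) = 337 - 2820 = -2483$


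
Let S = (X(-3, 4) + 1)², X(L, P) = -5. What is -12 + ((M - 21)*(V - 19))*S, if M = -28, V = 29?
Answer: -7852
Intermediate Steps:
S = 16 (S = (-5 + 1)² = (-4)² = 16)
-12 + ((M - 21)*(V - 19))*S = -12 + ((-28 - 21)*(29 - 19))*16 = -12 - 49*10*16 = -12 - 490*16 = -12 - 7840 = -7852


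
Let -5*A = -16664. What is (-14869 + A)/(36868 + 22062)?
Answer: -57681/294650 ≈ -0.19576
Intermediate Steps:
A = 16664/5 (A = -⅕*(-16664) = 16664/5 ≈ 3332.8)
(-14869 + A)/(36868 + 22062) = (-14869 + 16664/5)/(36868 + 22062) = -57681/5/58930 = -57681/5*1/58930 = -57681/294650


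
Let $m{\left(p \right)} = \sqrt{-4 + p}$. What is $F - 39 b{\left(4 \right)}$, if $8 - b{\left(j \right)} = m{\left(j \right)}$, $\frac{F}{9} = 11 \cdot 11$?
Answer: $777$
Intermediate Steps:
$F = 1089$ ($F = 9 \cdot 11 \cdot 11 = 9 \cdot 121 = 1089$)
$b{\left(j \right)} = 8 - \sqrt{-4 + j}$
$F - 39 b{\left(4 \right)} = 1089 - 39 \left(8 - \sqrt{-4 + 4}\right) = 1089 - 39 \left(8 - \sqrt{0}\right) = 1089 - 39 \left(8 - 0\right) = 1089 - 39 \left(8 + 0\right) = 1089 - 312 = 777$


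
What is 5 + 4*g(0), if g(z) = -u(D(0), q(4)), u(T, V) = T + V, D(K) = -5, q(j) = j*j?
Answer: -39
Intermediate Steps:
q(j) = j²
g(z) = -11 (g(z) = -(-5 + 4²) = -(-5 + 16) = -1*11 = -11)
5 + 4*g(0) = 5 + 4*(-11) = 5 - 44 = -39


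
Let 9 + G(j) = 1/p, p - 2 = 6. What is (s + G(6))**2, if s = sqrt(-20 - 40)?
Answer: 1201/64 - 71*I*sqrt(15)/2 ≈ 18.766 - 137.49*I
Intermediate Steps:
p = 8 (p = 2 + 6 = 8)
s = 2*I*sqrt(15) (s = sqrt(-60) = 2*I*sqrt(15) ≈ 7.746*I)
G(j) = -71/8 (G(j) = -9 + 1/8 = -71/8)
(s + G(6))**2 = (2*I*sqrt(15) - 71/8)**2 = (-71/8 + 2*I*sqrt(15))**2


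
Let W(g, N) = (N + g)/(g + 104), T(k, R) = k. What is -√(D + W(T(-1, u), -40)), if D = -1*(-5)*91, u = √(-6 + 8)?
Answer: -2*√1205718/103 ≈ -21.321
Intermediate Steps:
u = √2 ≈ 1.4142
D = 455 (D = 5*91 = 455)
W(g, N) = (N + g)/(104 + g)
-√(D + W(T(-1, u), -40)) = -√(455 + (-40 - 1)/(104 - 1)) = -√(455 - 41/103) = -√(46824/103) = -2*√1205718/103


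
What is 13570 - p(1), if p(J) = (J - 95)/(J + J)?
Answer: 13617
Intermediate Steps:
p(J) = (-95 + J)/(2*J) (p(J) = (-95 + J)/((2*J)) = (-95 + J)*(1/(2*J)) = (-95 + J)/(2*J))
13570 - p(1) = 13570 - (-95 + 1)/(2*1) = 13570 - (-94)/2 = 13570 - 1*(-47) = 13570 + 47 = 13617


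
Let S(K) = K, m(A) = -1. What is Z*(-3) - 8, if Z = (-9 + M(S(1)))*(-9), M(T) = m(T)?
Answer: -278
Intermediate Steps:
M(T) = -1
Z = 90 (Z = (-9 - 1)*(-9) = -10*(-9) = 90)
Z*(-3) - 8 = 90*(-3) - 8 = -270 - 8 = -278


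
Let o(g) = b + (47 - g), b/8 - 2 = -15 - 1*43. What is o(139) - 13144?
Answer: -13684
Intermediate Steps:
b = -448 (b = 16 + 8*(-15 - 1*43) = 16 + 8*(-15 - 43) = 16 + 8*(-58) = 16 - 464 = -448)
o(g) = -401 - g (o(g) = -448 + (47 - g) = -401 - g)
o(139) - 13144 = (-401 - 1*139) - 13144 = (-401 - 139) - 13144 = -540 - 13144 = -13684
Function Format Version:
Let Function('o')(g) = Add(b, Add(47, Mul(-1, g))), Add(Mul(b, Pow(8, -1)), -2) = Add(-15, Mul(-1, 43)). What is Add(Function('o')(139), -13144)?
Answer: -13684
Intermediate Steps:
b = -448 (b = Add(16, Mul(8, Add(-15, Mul(-1, 43)))) = Add(16, Mul(8, Add(-15, -43))) = Add(16, Mul(8, -58)) = Add(16, -464) = -448)
Function('o')(g) = Add(-401, Mul(-1, g)) (Function('o')(g) = Add(-448, Add(47, Mul(-1, g))) = Add(-401, Mul(-1, g)))
Add(Function('o')(139), -13144) = Add(Add(-401, Mul(-1, 139)), -13144) = Add(Add(-401, -139), -13144) = Add(-540, -13144) = -13684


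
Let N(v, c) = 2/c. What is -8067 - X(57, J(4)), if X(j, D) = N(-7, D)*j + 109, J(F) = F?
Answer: -16409/2 ≈ -8204.5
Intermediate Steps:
X(j, D) = 109 + 2*j/D (X(j, D) = (2/D)*j + 109 = 2*j/D + 109 = 109 + 2*j/D)
-8067 - X(57, J(4)) = -8067 - (109 + 2*57/4) = -8067 - (109 + 2*57*(1/4)) = -8067 - (109 + 57/2) = -8067 - 1*275/2 = -8067 - 275/2 = -16409/2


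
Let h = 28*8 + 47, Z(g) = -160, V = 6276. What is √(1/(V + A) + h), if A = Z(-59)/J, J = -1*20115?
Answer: √43189342318861285/12624190 ≈ 16.462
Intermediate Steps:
J = -20115
A = 32/4023 (A = -160/(-20115) = -160*(-1/20115) = 32/4023 ≈ 0.0079543)
h = 271 (h = 224 + 47 = 271)
√(1/(V + A) + h) = √(1/(6276 + 32/4023) + 271) = √(1/(25248380/4023) + 271) = √(4023/25248380 + 271) = √(6842315003/25248380) = √43189342318861285/12624190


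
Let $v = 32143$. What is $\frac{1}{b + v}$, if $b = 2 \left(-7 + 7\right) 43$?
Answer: $\frac{1}{32143} \approx 3.1111 \cdot 10^{-5}$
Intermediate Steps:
$b = 0$ ($b = 2 \cdot 0 \cdot 43 = 0 \cdot 43 = 0$)
$\frac{1}{b + v} = \frac{1}{0 + 32143} = \frac{1}{32143}$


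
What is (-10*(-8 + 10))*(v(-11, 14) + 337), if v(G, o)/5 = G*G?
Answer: -18840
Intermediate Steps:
v(G, o) = 5*G² (v(G, o) = 5*(G*G) = 5*G²)
(-10*(-8 + 10))*(v(-11, 14) + 337) = (-10*(-8 + 10))*(5*(-11)² + 337) = (-10*2)*(5*121 + 337) = -20*(605 + 337) = -20*942 = -18840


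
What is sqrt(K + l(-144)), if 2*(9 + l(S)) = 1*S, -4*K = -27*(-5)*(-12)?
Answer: 18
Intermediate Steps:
K = 405 (K = -(-27*(-5))*(-12)/4 = -135*(-12)/4 = -1/4*(-1620) = 405)
l(S) = -9 + S/2 (l(S) = -9 + (1*S)/2 = -9 + S/2)
sqrt(K + l(-144)) = sqrt(405 + (-9 + (1/2)*(-144))) = sqrt(405 + (-9 - 72)) = sqrt(405 - 81) = sqrt(324) = 18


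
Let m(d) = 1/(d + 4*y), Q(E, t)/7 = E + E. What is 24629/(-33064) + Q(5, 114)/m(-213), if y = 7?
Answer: -428203429/33064 ≈ -12951.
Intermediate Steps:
Q(E, t) = 14*E (Q(E, t) = 7*(E + E) = 7*(2*E) = 14*E)
m(d) = 1/(28 + d) (m(d) = 1/(d + 4*7) = 1/(d + 28) = 1/(28 + d))
24629/(-33064) + Q(5, 114)/m(-213) = 24629/(-33064) + (14*5)/(1/(28 - 213)) = 24629*(-1/33064) + 70/(1/(-185)) = -24629/33064 + 70/(-1/185) = -24629/33064 + 70*(-185) = -24629/33064 - 12950 = -428203429/33064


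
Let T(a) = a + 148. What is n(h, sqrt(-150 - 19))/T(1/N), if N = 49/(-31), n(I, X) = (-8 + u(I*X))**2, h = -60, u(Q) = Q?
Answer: -29808464/7221 + 203840*I/2407 ≈ -4128.0 + 84.686*I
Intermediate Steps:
n(I, X) = (-8 + I*X)**2
N = -49/31 (N = 49*(-1/31) = -49/31 ≈ -1.5806)
T(a) = 148 + a
n(h, sqrt(-150 - 19))/T(1/N) = (-8 - 60*sqrt(-150 - 19))**2/(148 + 1/(-49/31)) = (-8 - 780*I)**2/(148 - 31/49) = (-8 - 780*I)**2/(7221/49) = (-8 - 780*I)**2*(49/7221) = 49*(-8 - 780*I)**2/7221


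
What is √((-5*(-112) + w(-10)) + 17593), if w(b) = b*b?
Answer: √18253 ≈ 135.10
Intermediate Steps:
w(b) = b²
√((-5*(-112) + w(-10)) + 17593) = √((-5*(-112) + (-10)²) + 17593) = √((560 + 100) + 17593) = √(660 + 17593) = √18253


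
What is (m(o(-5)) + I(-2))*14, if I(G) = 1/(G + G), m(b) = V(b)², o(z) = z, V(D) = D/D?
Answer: 21/2 ≈ 10.500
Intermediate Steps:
V(D) = 1
m(b) = 1 (m(b) = 1² = 1)
I(G) = 1/(2*G)
(m(o(-5)) + I(-2))*14 = (1 + (½)/(-2))*14 = (1 + (½)*(-½))*14 = (1 - ¼)*14 = (¾)*14 = 21/2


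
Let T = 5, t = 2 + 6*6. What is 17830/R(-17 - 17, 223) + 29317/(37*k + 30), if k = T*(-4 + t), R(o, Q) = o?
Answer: -55844411/107440 ≈ -519.77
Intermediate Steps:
t = 38 (t = 2 + 36 = 38)
k = 170 (k = 5*(-4 + 38) = 5*34 = 170)
17830/R(-17 - 17, 223) + 29317/(37*k + 30) = 17830/(-17 - 17) + 29317/(37*170 + 30) = 17830/(-34) + 29317/(6290 + 30) = 17830*(-1/34) + 29317/6320 = -8915/17 + 29317*(1/6320) = -8915/17 + 29317/6320 = -55844411/107440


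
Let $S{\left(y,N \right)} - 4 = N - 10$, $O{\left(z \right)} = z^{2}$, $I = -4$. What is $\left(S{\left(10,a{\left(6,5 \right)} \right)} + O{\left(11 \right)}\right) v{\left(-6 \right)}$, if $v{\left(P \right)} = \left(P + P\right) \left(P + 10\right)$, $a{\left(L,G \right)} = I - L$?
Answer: $-5040$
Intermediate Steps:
$a{\left(L,G \right)} = -4 - L$
$v{\left(P \right)} = 2 P \left(10 + P\right)$
$S{\left(y,N \right)} = -6 + N$ ($S{\left(y,N \right)} = 4 + \left(N - 10\right) = 4 + \left(-10 + N\right) = -6 + N$)
$\left(S{\left(10,a{\left(6,5 \right)} \right)} + O{\left(11 \right)}\right) v{\left(-6 \right)} = \left(\left(-6 - 10\right) + 11^{2}\right) 2 \left(-6\right) \left(10 - 6\right) = \left(\left(-6 - 10\right) + 121\right) 2 \left(-6\right) 4 = \left(\left(-6 - 10\right) + 121\right) \left(-48\right) = \left(-16 + 121\right) \left(-48\right) = 105 \left(-48\right) = -5040$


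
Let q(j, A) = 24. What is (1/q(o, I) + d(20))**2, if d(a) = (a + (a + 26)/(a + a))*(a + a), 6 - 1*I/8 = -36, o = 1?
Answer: 412293025/576 ≈ 7.1579e+5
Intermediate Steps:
I = 336 (I = 48 - 8*(-36) = 48 + 288 = 336)
d(a) = 2*a*(a + (26 + a)/(2*a)) (d(a) = (a + (26 + a)/((2*a)))*(2*a) = (a + (26 + a)*(1/(2*a)))*(2*a) = (a + (26 + a)/(2*a))*(2*a) = 2*a*(a + (26 + a)/(2*a)))
(1/q(o, I) + d(20))**2 = (1/24 + (26 + 20 + 2*20**2))**2 = (1/24 + (26 + 20 + 2*400))**2 = (1/24 + (26 + 20 + 800))**2 = (1/24 + 846)**2 = (20305/24)**2 = 412293025/576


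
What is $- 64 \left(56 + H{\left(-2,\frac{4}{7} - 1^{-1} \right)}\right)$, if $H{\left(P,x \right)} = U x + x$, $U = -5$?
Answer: $- \frac{25856}{7} \approx -3693.7$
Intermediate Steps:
$H{\left(P,x \right)} = - 4 x$ ($H{\left(P,x \right)} = - 5 x + x = - 4 x$)
$- 64 \left(56 + H{\left(-2,\frac{4}{7} - 1^{-1} \right)}\right) = - 64 \left(56 - 4 \left(\frac{4}{7} - 1^{-1}\right)\right) = - 64 \left(56 - 4 \left(4 \cdot \frac{1}{7} - 1\right)\right) = - 64 \left(56 - 4 \left(\frac{4}{7} - 1\right)\right) = - 64 \left(56 - - \frac{12}{7}\right) = - 64 \left(56 + \frac{12}{7}\right) = \left(-64\right) \frac{404}{7} = - \frac{25856}{7}$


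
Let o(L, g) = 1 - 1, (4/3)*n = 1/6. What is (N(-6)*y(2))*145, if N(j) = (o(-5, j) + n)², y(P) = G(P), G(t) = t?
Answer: 145/32 ≈ 4.5313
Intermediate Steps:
n = ⅛ (n = (¾)/6 = (¾)*(⅙) = ⅛ ≈ 0.12500)
o(L, g) = 0
y(P) = P
N(j) = 1/64 (N(j) = (0 + ⅛)² = (⅛)² = 1/64)
(N(-6)*y(2))*145 = ((1/64)*2)*145 = (1/32)*145 = 145/32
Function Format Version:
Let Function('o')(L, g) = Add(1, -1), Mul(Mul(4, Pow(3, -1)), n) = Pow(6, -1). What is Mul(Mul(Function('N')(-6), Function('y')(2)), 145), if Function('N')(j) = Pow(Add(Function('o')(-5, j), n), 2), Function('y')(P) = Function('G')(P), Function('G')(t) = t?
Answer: Rational(145, 32) ≈ 4.5313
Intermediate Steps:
n = Rational(1, 8) (n = Mul(Rational(3, 4), Pow(6, -1)) = Mul(Rational(3, 4), Rational(1, 6)) = Rational(1, 8) ≈ 0.12500)
Function('o')(L, g) = 0
Function('y')(P) = P
Function('N')(j) = Rational(1, 64) (Function('N')(j) = Pow(Add(0, Rational(1, 8)), 2) = Pow(Rational(1, 8), 2) = Rational(1, 64))
Mul(Mul(Function('N')(-6), Function('y')(2)), 145) = Mul(Mul(Rational(1, 64), 2), 145) = Mul(Rational(1, 32), 145) = Rational(145, 32)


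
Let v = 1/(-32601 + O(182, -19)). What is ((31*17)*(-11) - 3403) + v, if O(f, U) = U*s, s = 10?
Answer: -301677201/32791 ≈ -9200.0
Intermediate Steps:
O(f, U) = 10*U (O(f, U) = U*10 = 10*U)
v = -1/32791 (v = 1/(-32601 + 10*(-19)) = 1/(-32601 - 190) = 1/(-32791) = -1/32791 ≈ -3.0496e-5)
((31*17)*(-11) - 3403) + v = ((31*17)*(-11) - 3403) - 1/32791 = (527*(-11) - 3403) - 1/32791 = (-5797 - 3403) - 1/32791 = -9200 - 1/32791 = -301677201/32791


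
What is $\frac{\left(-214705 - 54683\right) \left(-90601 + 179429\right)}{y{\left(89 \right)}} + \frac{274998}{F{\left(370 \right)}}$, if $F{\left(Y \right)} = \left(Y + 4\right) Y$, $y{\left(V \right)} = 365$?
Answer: $- \frac{66226444340361}{1010174} \approx -6.5559 \cdot 10^{7}$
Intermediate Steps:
$F{\left(Y \right)} = Y \left(4 + Y\right)$ ($F{\left(Y \right)} = \left(4 + Y\right) Y = Y \left(4 + Y\right)$)
$\frac{\left(-214705 - 54683\right) \left(-90601 + 179429\right)}{y{\left(89 \right)}} + \frac{274998}{F{\left(370 \right)}} = \frac{\left(-214705 - 54683\right) \left(-90601 + 179429\right)}{365} + \frac{274998}{370 \left(4 + 370\right)} = \left(-269388\right) 88828 \cdot \frac{1}{365} + \frac{274998}{370 \cdot 374} = \left(-23929197264\right) \frac{1}{365} + \frac{274998}{138380} = - \frac{23929197264}{365} + 274998 \cdot \frac{1}{138380} = - \frac{23929197264}{365} + \frac{137499}{69190} = - \frac{66226444340361}{1010174}$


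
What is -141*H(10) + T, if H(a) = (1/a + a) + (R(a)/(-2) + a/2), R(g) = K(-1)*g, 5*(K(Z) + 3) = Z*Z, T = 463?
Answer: -36401/10 ≈ -3640.1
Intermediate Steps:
K(Z) = -3 + Z**2/5 (K(Z) = -3 + (Z*Z)/5 = -3 + Z**2/5)
R(g) = -14*g/5 (R(g) = (-3 + (1/5)*(-1)**2)*g = (-3 + (1/5)*1)*g = (-3 + 1/5)*g = -14*g/5)
H(a) = 1/a + 29*a/10 (H(a) = (1/a + a) + (-14*a/5/(-2) + a/2) = (a + 1/a) + (-14*a/5*(-1/2) + a*(1/2)) = (a + 1/a) + (7*a/5 + a/2) = (a + 1/a) + 19*a/10 = 1/a + 29*a/10)
-141*H(10) + T = -141*(1/10 + (29/10)*10) + 463 = -141*(1/10 + 29) + 463 = -141*291/10 + 463 = -41031/10 + 463 = -36401/10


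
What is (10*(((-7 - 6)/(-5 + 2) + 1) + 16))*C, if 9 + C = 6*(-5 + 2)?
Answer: -5760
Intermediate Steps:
C = -27 (C = -9 + 6*(-5 + 2) = -9 + 6*(-3) = -9 - 18 = -27)
(10*(((-7 - 6)/(-5 + 2) + 1) + 16))*C = (10*(((-7 - 6)/(-5 + 2) + 1) + 16))*(-27) = (10*((-13/(-3) + 1) + 16))*(-27) = (10*((-13*(-⅓) + 1) + 16))*(-27) = (10*((13/3 + 1) + 16))*(-27) = (10*(16/3 + 16))*(-27) = (10*(64/3))*(-27) = (640/3)*(-27) = -5760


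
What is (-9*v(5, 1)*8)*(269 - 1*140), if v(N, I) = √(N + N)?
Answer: -9288*√10 ≈ -29371.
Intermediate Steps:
v(N, I) = √2*√N (v(N, I) = √(2*N) = √2*√N)
(-9*v(5, 1)*8)*(269 - 1*140) = (-9*√2*√5*8)*(269 - 1*140) = (-9*√10*8)*(269 - 140) = -72*√10*129 = -9288*√10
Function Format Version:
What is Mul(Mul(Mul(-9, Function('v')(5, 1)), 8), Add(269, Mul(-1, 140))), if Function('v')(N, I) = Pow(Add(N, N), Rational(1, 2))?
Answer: Mul(-9288, Pow(10, Rational(1, 2))) ≈ -29371.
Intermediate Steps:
Function('v')(N, I) = Mul(Pow(2, Rational(1, 2)), Pow(N, Rational(1, 2))) (Function('v')(N, I) = Pow(Mul(2, N), Rational(1, 2)) = Mul(Pow(2, Rational(1, 2)), Pow(N, Rational(1, 2))))
Mul(Mul(Mul(-9, Function('v')(5, 1)), 8), Add(269, Mul(-1, 140))) = Mul(Mul(Mul(-9, Mul(Pow(2, Rational(1, 2)), Pow(5, Rational(1, 2)))), 8), Add(269, Mul(-1, 140))) = Mul(Mul(Mul(-9, Pow(10, Rational(1, 2))), 8), Add(269, -140)) = Mul(Mul(-72, Pow(10, Rational(1, 2))), 129) = Mul(-9288, Pow(10, Rational(1, 2)))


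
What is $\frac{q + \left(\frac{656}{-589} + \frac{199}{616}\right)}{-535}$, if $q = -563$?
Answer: $\frac{204556797}{194110840} \approx 1.0538$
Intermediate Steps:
$\frac{q + \left(\frac{656}{-589} + \frac{199}{616}\right)}{-535} = \frac{-563 + \left(\frac{656}{-589} + \frac{199}{616}\right)}{-535} = - \frac{-563 + \left(656 \left(- \frac{1}{589}\right) + 199 \cdot \frac{1}{616}\right)}{535} = - \frac{-563 + \left(- \frac{656}{589} + \frac{199}{616}\right)}{535} = - \frac{-563 - \frac{286885}{362824}}{535} = \left(- \frac{1}{535}\right) \left(- \frac{204556797}{362824}\right) = \frac{204556797}{194110840}$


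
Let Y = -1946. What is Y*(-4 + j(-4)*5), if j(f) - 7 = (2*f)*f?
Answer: -371686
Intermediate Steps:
j(f) = 7 + 2*f**2 (j(f) = 7 + (2*f)*f = 7 + 2*f**2)
Y*(-4 + j(-4)*5) = -1946*(-4 + (7 + 2*(-4)**2)*5) = -1946*(-4 + (7 + 2*16)*5) = -1946*(-4 + (7 + 32)*5) = -1946*(-4 + 39*5) = -1946*(-4 + 195) = -1946*191 = -371686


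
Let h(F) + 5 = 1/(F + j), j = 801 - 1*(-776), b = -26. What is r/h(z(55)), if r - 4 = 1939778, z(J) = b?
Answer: -1504300941/3877 ≈ -3.8801e+5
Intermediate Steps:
z(J) = -26
r = 1939782 (r = 4 + 1939778 = 1939782)
j = 1577 (j = 801 + 776 = 1577)
h(F) = -5 + 1/(1577 + F) (h(F) = -5 + 1/(F + 1577) = -5 + 1/(1577 + F))
r/h(z(55)) = 1939782/(((-7884 - 5*(-26))/(1577 - 26))) = 1939782/(((-7884 + 130)/1551)) = 1939782/(((1/1551)*(-7754))) = 1939782/(-7754/1551) = 1939782*(-1551/7754) = -1504300941/3877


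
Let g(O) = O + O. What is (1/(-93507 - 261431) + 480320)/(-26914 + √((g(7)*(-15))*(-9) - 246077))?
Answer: -764733589293221/42865127715809 - 56827940053*I*√244187/85730255431618 ≈ -17.84 - 0.32756*I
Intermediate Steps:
g(O) = 2*O
(1/(-93507 - 261431) + 480320)/(-26914 + √((g(7)*(-15))*(-9) - 246077)) = (1/(-93507 - 261431) + 480320)/(-26914 + √(((2*7)*(-15))*(-9) - 246077)) = (1/(-354938) + 480320)/(-26914 + √((14*(-15))*(-9) - 246077)) = (-1/354938 + 480320)/(-26914 + √(-210*(-9) - 246077)) = 170483820159/(354938*(-26914 + √(1890 - 246077))) = 170483820159/(354938*(-26914 + √(-244187))) = 170483820159/(354938*(-26914 + I*√244187))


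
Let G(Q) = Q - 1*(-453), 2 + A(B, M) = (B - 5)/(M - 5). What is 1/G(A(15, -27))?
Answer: 16/7211 ≈ 0.0022188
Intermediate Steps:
A(B, M) = -2 + (-5 + B)/(-5 + M) (A(B, M) = -2 + (B - 5)/(M - 5) = -2 + (-5 + B)/(-5 + M))
G(Q) = 453 + Q (G(Q) = Q + 453 = 453 + Q)
1/G(A(15, -27)) = 1/(453 + (5 + 15 - 2*(-27))/(-5 - 27)) = 1/(453 + (5 + 15 + 54)/(-32)) = 1/(453 - 1/32*74) = 1/(453 - 37/16) = 1/(7211/16) = 16/7211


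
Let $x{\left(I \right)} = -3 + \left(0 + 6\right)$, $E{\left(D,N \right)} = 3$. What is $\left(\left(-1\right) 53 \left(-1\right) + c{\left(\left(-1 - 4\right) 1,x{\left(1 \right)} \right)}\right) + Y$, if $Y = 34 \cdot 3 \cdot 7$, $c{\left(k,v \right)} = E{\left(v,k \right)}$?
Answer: $770$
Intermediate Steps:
$x{\left(I \right)} = 3$ ($x{\left(I \right)} = -3 + 6 = 3$)
$c{\left(k,v \right)} = 3$
$Y = 714$ ($Y = 102 \cdot 7 = 714$)
$\left(\left(-1\right) 53 \left(-1\right) + c{\left(\left(-1 - 4\right) 1,x{\left(1 \right)} \right)}\right) + Y = \left(\left(-1\right) 53 \left(-1\right) + 3\right) + 714 = \left(\left(-53\right) \left(-1\right) + 3\right) + 714 = \left(53 + 3\right) + 714 = 56 + 714 = 770$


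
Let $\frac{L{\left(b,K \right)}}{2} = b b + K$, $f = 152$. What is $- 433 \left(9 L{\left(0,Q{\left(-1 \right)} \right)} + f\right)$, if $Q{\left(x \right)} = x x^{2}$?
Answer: $-58022$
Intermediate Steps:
$Q{\left(x \right)} = x^{3}$
$L{\left(b,K \right)} = 2 K + 2 b^{2}$ ($L{\left(b,K \right)} = 2 \left(b b + K\right) = 2 \left(b^{2} + K\right) = 2 \left(K + b^{2}\right) = 2 K + 2 b^{2}$)
$- 433 \left(9 L{\left(0,Q{\left(-1 \right)} \right)} + f\right) = - 433 \left(9 \left(2 \left(-1\right)^{3} + 2 \cdot 0^{2}\right) + 152\right) = - 433 \left(9 \left(2 \left(-1\right) + 2 \cdot 0\right) + 152\right) = - 433 \left(9 \left(-2 + 0\right) + 152\right) = - 433 \left(9 \left(-2\right) + 152\right) = - 433 \left(-18 + 152\right) = \left(-433\right) 134 = -58022$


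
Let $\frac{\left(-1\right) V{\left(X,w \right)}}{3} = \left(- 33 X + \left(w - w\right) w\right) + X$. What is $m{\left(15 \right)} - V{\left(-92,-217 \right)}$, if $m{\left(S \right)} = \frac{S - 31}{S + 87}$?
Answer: $\frac{450424}{51} \approx 8831.8$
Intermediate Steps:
$V{\left(X,w \right)} = 96 X$ ($V{\left(X,w \right)} = - 3 \left(\left(- 33 X + \left(w - w\right) w\right) + X\right) = - 3 \left(\left(- 33 X + 0 w\right) + X\right) = - 3 \left(\left(- 33 X + 0\right) + X\right) = - 3 \left(- 33 X + X\right) = - 3 \left(- 32 X\right) = 96 X$)
$m{\left(S \right)} = \frac{-31 + S}{87 + S}$
$m{\left(15 \right)} - V{\left(-92,-217 \right)} = \frac{-31 + 15}{87 + 15} - 96 \left(-92\right) = \frac{1}{102} \left(-16\right) - -8832 = \frac{1}{102} \left(-16\right) + 8832 = - \frac{8}{51} + 8832 = \frac{450424}{51}$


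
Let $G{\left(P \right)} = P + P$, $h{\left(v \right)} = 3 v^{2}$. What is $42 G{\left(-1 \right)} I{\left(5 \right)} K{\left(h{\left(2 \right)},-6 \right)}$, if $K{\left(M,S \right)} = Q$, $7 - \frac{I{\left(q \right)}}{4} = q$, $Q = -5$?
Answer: $3360$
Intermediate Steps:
$G{\left(P \right)} = 2 P$
$I{\left(q \right)} = 28 - 4 q$
$K{\left(M,S \right)} = -5$
$42 G{\left(-1 \right)} I{\left(5 \right)} K{\left(h{\left(2 \right)},-6 \right)} = 42 \cdot 2 \left(-1\right) \left(28 - 20\right) \left(-5\right) = 42 \left(- 2 \left(28 - 20\right)\right) \left(-5\right) = 42 \left(\left(-2\right) 8\right) \left(-5\right) = 42 \left(-16\right) \left(-5\right) = \left(-672\right) \left(-5\right) = 3360$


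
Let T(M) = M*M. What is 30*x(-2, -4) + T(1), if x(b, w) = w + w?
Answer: -239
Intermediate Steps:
x(b, w) = 2*w
T(M) = M²
30*x(-2, -4) + T(1) = 30*(2*(-4)) + 1² = 30*(-8) + 1 = -240 + 1 = -239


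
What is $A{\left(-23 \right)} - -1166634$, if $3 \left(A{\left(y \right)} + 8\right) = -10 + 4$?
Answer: $1166624$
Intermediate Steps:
$A{\left(y \right)} = -10$ ($A{\left(y \right)} = -8 + \frac{-10 + 4}{3} = -8 + \frac{1}{3} \left(-6\right) = -8 - 2 = -10$)
$A{\left(-23 \right)} - -1166634 = -10 - -1166634 = -10 + 1166634 = 1166624$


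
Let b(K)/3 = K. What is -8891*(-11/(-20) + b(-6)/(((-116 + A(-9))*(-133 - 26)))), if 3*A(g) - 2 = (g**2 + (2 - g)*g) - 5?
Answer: -212165933/43460 ≈ -4881.9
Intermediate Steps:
b(K) = 3*K
A(g) = -1 + g**2/3 + g*(2 - g)/3 (A(g) = 2/3 + ((g**2 + (2 - g)*g) - 5)/3 = 2/3 + ((g**2 + g*(2 - g)) - 5)/3 = 2/3 + (-5 + g**2 + g*(2 - g))/3 = 2/3 + (-5/3 + g**2/3 + g*(2 - g)/3) = -1 + g**2/3 + g*(2 - g)/3)
-8891*(-11/(-20) + b(-6)/(((-116 + A(-9))*(-133 - 26)))) = -8891*(-11/(-20) + (3*(-6))/(((-116 + (-1 + (2/3)*(-9)))*(-133 - 26)))) = -8891*(-11*(-1/20) - 18*(-1/(159*(-116 + (-1 - 6))))) = -8891*(11/20 - 18*(-1/(159*(-116 - 7)))) = -8891*(11/20 - 18/((-123*(-159)))) = -8891*(11/20 - 18/19557) = -8891*(11/20 - 18*1/19557) = -8891*(11/20 - 2/2173) = -8891*23863/43460 = -212165933/43460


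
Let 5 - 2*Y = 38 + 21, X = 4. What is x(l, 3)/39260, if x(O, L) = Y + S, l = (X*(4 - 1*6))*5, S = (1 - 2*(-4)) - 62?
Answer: -4/1963 ≈ -0.0020377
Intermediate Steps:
Y = -27 (Y = 5/2 - (38 + 21)/2 = 5/2 - 1/2*59 = 5/2 - 59/2 = -27)
S = -53 (S = (1 + 8) - 62 = 9 - 62 = -53)
l = -40 (l = (4*(4 - 1*6))*5 = (4*(4 - 6))*5 = (4*(-2))*5 = -8*5 = -40)
x(O, L) = -80 (x(O, L) = -27 - 53 = -80)
x(l, 3)/39260 = -80/39260 = -80*1/39260 = -4/1963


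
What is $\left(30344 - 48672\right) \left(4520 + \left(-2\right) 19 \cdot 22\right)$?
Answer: $-67520352$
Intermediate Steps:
$\left(30344 - 48672\right) \left(4520 + \left(-2\right) 19 \cdot 22\right) = - 18328 \left(4520 - 836\right) = \left(-18328\right) 3684 = -67520352$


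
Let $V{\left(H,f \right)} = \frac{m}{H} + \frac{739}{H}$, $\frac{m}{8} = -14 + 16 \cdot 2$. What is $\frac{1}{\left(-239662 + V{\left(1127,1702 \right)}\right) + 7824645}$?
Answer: $\frac{1127}{8548276724} \approx 1.3184 \cdot 10^{-7}$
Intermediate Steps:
$m = 144$ ($m = 8 \left(-14 + 16 \cdot 2\right) = 8 \left(-14 + 32\right) = 8 \cdot 18 = 144$)
$V{\left(H,f \right)} = \frac{883}{H}$ ($V{\left(H,f \right)} = \frac{144}{H} + \frac{739}{H} = \frac{883}{H}$)
$\frac{1}{\left(-239662 + V{\left(1127,1702 \right)}\right) + 7824645} = \frac{1}{\left(-239662 + \frac{883}{1127}\right) + 7824645} = \frac{1}{- \frac{270098191}{1127} + 7824645} = \frac{1}{\frac{8548276724}{1127}} = \frac{1127}{8548276724}$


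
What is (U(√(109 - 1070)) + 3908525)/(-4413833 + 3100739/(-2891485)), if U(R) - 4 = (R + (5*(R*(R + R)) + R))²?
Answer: -278325049975725/12762535012744 + 430701148175*I/1595316876593 ≈ -21.808 + 0.26998*I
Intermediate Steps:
U(R) = 4 + (2*R + 10*R²)² (U(R) = 4 + (R + (5*(R*(R + R)) + R))² = 4 + (R + (5*(R*(2*R)) + R))² = 4 + (R + (5*(2*R²) + R))² = 4 + (R + (10*R² + R))² = 4 + (R + (R + 10*R²))² = 4 + (2*R + 10*R²)²)
(U(√(109 - 1070)) + 3908525)/(-4413833 + 3100739/(-2891485)) = ((4 + 4*(√(109 - 1070))²*(1 + 5*√(109 - 1070))²) + 3908525)/(-4413833 + 3100739/(-2891485)) = ((4 + 4*(√(-961))²*(1 + 5*√(-961))²) + 3908525)/(-4413833 + 3100739*(-1/2891485)) = ((4 + 4*(31*I)²*(1 + 5*(31*I))²) + 3908525)/(-4413833 - 3100739/2891485) = ((4 + 4*(-961)*(1 + 155*I)²) + 3908525)/(-12762535012744/2891485) = ((4 - 3844*(1 + 155*I)²) + 3908525)*(-2891485/12762535012744) = (3908529 - 3844*(1 + 155*I)²)*(-2891485/12762535012744) = -11301452975565/12762535012744 + 2778717085*(1 + 155*I)²/3190633753186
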